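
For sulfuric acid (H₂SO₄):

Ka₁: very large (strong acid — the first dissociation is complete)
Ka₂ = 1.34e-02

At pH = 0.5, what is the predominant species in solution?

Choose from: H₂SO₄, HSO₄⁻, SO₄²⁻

The first dissociation is complete, so H₂SO₄ itself is never the predominant species in water; pKa₂ = -log(1.34e-02) = 1.87. For a polyprotic acid the predominant species crosses at each pKa: below pKa_n the protonated form dominates, above it the deprotonated form does. At pH = 0.5, the predominant species is HSO₄⁻.

HSO₄⁻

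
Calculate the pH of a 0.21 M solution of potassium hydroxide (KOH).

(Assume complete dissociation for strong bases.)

[OH⁻] = 0.21 M for strong base. pOH = -log[OH⁻] = 0.68, pH = 14 - pOH

pH = 13.32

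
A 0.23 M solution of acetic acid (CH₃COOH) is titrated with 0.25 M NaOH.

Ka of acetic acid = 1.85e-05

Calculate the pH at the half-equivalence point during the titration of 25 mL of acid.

At half-equivalence [HA] = [A⁻], so Henderson-Hasselbalch gives pH = pKa = -log(1.85e-05) = 4.73.

pH = pKa = 4.73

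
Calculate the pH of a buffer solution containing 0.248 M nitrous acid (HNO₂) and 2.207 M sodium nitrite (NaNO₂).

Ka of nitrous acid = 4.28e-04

pKa = -log(4.28e-04) = 3.37. pH = pKa + log([A⁻]/[HA]) = 3.37 + log(2.207/0.248)

pH = 4.32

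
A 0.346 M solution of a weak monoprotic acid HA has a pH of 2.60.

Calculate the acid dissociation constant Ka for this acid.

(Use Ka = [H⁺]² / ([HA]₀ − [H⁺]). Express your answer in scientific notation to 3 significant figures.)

[H⁺] = 10^(−pH) = 10^(−2.60) = 2.512e-03 M. For HA ⇌ H⁺ + A⁻, Ka = [H⁺][A⁻]/[HA] = [H⁺]² / ([HA]₀ − [H⁺]) = (2.512e-03)² / (0.346 − 2.512e-03) = 1.84e-05.

K_a = 1.84e-05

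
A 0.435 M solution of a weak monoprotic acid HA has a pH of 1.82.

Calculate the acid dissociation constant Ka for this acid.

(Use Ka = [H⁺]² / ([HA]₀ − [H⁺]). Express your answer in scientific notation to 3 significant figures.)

[H⁺] = 10^(−pH) = 10^(−1.82) = 1.514e-02 M. For HA ⇌ H⁺ + A⁻, Ka = [H⁺][A⁻]/[HA] = [H⁺]² / ([HA]₀ − [H⁺]) = (1.514e-02)² / (0.435 − 1.514e-02) = 5.46e-04.

K_a = 5.46e-04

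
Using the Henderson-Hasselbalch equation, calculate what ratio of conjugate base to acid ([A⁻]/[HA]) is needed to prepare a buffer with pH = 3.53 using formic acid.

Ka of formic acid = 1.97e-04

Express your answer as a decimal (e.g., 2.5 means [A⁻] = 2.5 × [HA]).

pKa = -log(1.97e-04) = 3.7055. pH = pKa + log([A⁻]/[HA]), so log([A⁻]/[HA]) = pH − pKa = 3.53 − 3.7055 = -0.1755. [A⁻]/[HA] = 10^(-0.1755) = 0.668

[A⁻]/[HA] = 0.668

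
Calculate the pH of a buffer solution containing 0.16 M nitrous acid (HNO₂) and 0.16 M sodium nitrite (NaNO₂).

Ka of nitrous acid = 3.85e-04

pKa = -log(3.85e-04) = 3.41. pH = pKa + log([A⁻]/[HA]) = 3.41 + log(0.16/0.16)

pH = 3.41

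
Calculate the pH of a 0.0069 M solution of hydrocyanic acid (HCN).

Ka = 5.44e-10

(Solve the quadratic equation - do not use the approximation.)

x² + Ka×x - Ka×C = 0. Using quadratic formula: [H⁺] = 1.9371e-06

pH = 5.71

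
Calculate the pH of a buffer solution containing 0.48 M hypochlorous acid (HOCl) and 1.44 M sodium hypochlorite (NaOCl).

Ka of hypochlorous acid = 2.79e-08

pKa = -log(2.79e-08) = 7.55. pH = pKa + log([A⁻]/[HA]) = 7.55 + log(1.44/0.48)

pH = 8.03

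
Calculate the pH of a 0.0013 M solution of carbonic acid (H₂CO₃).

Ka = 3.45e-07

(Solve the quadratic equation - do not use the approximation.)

x² + Ka×x - Ka×C = 0. Using quadratic formula: [H⁺] = 2.1006e-05

pH = 4.68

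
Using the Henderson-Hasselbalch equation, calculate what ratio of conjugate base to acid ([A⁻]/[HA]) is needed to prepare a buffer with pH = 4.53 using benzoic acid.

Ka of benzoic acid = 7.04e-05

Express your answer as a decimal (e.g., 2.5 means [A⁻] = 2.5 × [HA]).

pKa = -log(7.04e-05) = 4.1524. pH = pKa + log([A⁻]/[HA]), so log([A⁻]/[HA]) = pH − pKa = 4.53 − 4.1524 = 0.3776. [A⁻]/[HA] = 10^(0.3776) = 2.39

[A⁻]/[HA] = 2.39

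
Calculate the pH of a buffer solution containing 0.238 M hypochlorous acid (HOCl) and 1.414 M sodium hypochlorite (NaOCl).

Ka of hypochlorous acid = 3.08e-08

pKa = -log(3.08e-08) = 7.51. pH = pKa + log([A⁻]/[HA]) = 7.51 + log(1.414/0.238)

pH = 8.29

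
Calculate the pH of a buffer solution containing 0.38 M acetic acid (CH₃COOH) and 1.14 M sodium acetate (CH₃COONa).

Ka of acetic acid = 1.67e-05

pKa = -log(1.67e-05) = 4.78. pH = pKa + log([A⁻]/[HA]) = 4.78 + log(1.14/0.38)

pH = 5.25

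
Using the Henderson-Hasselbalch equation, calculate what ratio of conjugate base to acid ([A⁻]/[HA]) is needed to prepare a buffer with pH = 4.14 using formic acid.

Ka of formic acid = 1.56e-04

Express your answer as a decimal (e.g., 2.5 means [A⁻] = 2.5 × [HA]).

pKa = -log(1.56e-04) = 3.8069. pH = pKa + log([A⁻]/[HA]), so log([A⁻]/[HA]) = pH − pKa = 4.14 − 3.8069 = 0.3331. [A⁻]/[HA] = 10^(0.3331) = 2.15

[A⁻]/[HA] = 2.15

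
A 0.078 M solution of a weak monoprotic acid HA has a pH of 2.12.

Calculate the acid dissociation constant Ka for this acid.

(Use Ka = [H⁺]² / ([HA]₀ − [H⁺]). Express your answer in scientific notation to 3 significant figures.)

[H⁺] = 10^(−pH) = 10^(−2.12) = 7.586e-03 M. For HA ⇌ H⁺ + A⁻, Ka = [H⁺][A⁻]/[HA] = [H⁺]² / ([HA]₀ − [H⁺]) = (7.586e-03)² / (0.078 − 7.586e-03) = 8.17e-04.

K_a = 8.17e-04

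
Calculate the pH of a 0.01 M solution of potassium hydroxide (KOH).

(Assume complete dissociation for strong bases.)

[OH⁻] = 0.01 M for strong base. pOH = -log[OH⁻] = 2.00, pH = 14 - pOH

pH = 12.00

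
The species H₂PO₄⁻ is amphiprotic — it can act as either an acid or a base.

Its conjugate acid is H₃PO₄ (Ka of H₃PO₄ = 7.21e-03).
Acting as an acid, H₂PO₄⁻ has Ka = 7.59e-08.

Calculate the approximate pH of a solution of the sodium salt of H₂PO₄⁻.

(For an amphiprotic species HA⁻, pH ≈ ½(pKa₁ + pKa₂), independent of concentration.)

pKa₁ = -log(7.21e-03) = 2.14; pKa₂ = -log(7.59e-08) = 7.12. For an amphiprotic species, pH ≈ ½(pKa₁ + pKa₂) = ½(2.14 + 7.12) = 4.63.

pH = 4.63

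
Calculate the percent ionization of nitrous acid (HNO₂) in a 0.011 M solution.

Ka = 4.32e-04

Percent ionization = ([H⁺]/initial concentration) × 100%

Using Ka equilibrium: x² + Ka×x - Ka×C = 0. Solving: [H⁺] = 1.9746e-03. Percent = (1.9746e-03/0.011) × 100

Percent ionization = 18%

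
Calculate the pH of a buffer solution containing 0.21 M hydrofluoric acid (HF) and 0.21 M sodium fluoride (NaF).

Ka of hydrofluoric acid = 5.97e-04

pKa = -log(5.97e-04) = 3.22. pH = pKa + log([A⁻]/[HA]) = 3.22 + log(0.21/0.21)

pH = 3.22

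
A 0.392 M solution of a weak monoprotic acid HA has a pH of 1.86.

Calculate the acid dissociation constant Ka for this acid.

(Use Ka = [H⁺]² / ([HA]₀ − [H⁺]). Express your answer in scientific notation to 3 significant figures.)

[H⁺] = 10^(−pH) = 10^(−1.86) = 1.380e-02 M. For HA ⇌ H⁺ + A⁻, Ka = [H⁺][A⁻]/[HA] = [H⁺]² / ([HA]₀ − [H⁺]) = (1.380e-02)² / (0.392 − 1.380e-02) = 5.04e-04.

K_a = 5.04e-04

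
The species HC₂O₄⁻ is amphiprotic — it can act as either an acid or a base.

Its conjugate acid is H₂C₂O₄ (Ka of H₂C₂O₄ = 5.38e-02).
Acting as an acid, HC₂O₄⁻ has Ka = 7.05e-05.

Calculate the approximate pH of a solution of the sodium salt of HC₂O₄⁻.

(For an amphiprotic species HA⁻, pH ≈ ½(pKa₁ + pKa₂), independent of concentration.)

pKa₁ = -log(5.38e-02) = 1.27; pKa₂ = -log(7.05e-05) = 4.15. For an amphiprotic species, pH ≈ ½(pKa₁ + pKa₂) = ½(1.27 + 4.15) = 2.71.

pH = 2.71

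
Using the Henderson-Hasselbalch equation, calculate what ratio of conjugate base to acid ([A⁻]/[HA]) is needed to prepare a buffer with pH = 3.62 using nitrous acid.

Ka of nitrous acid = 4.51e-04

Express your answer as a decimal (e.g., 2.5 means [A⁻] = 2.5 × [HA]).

pKa = -log(4.51e-04) = 3.3458. pH = pKa + log([A⁻]/[HA]), so log([A⁻]/[HA]) = pH − pKa = 3.62 − 3.3458 = 0.2742. [A⁻]/[HA] = 10^(0.2742) = 1.88

[A⁻]/[HA] = 1.88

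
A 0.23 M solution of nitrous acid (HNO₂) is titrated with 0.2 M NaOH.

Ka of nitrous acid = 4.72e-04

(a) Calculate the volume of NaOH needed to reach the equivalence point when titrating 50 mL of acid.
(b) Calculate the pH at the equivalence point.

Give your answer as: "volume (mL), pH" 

moles acid = 0.23 × 50/1000 = 0.0115 mol; V_base = moles/0.2 × 1000 = 57.5 mL. At equivalence only the conjugate base is present: [A⁻] = 0.0115/0.107 = 1.0698e-01 M. Kb = Kw/Ka = 2.12e-11; [OH⁻] = √(Kb × [A⁻]) = 1.5055e-06; pOH = 5.82; pH = 14 - pOH = 8.18.

V = 57.5 mL, pH = 8.18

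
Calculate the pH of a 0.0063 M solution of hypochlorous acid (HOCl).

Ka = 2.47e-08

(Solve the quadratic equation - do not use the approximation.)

x² + Ka×x - Ka×C = 0. Using quadratic formula: [H⁺] = 1.2462e-05

pH = 4.90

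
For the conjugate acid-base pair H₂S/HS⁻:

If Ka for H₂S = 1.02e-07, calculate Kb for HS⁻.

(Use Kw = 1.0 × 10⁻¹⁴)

For a conjugate pair Ka × Kb = Kw, so Kb = Kw/Ka = 1.0 × 10⁻¹⁴ / 1.02e-07 = 9.80e-08.

K_b = 9.80e-08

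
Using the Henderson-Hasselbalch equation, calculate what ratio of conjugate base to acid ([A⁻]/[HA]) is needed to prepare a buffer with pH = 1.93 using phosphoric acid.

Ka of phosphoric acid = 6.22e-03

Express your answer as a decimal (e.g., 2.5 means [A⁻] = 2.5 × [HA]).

pKa = -log(6.22e-03) = 2.2062. pH = pKa + log([A⁻]/[HA]), so log([A⁻]/[HA]) = pH − pKa = 1.93 − 2.2062 = -0.2762. [A⁻]/[HA] = 10^(-0.2762) = 0.529

[A⁻]/[HA] = 0.529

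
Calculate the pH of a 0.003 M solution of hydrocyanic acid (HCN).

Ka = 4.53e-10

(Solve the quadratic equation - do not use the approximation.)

x² + Ka×x - Ka×C = 0. Using quadratic formula: [H⁺] = 1.1655e-06

pH = 5.93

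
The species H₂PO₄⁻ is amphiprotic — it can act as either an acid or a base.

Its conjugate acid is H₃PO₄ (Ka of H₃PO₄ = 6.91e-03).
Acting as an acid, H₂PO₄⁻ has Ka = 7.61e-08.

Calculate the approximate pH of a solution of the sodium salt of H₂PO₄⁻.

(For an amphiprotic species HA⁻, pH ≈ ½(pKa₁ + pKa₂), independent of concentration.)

pKa₁ = -log(6.91e-03) = 2.16; pKa₂ = -log(7.61e-08) = 7.12. For an amphiprotic species, pH ≈ ½(pKa₁ + pKa₂) = ½(2.16 + 7.12) = 4.64.

pH = 4.64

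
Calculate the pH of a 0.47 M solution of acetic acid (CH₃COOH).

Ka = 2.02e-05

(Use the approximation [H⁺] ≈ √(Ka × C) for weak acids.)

[H⁺] = √(Ka × C) = √(2.02e-05 × 0.47) = 3.0812e-03. pH = -log(3.0812e-03)

pH = 2.51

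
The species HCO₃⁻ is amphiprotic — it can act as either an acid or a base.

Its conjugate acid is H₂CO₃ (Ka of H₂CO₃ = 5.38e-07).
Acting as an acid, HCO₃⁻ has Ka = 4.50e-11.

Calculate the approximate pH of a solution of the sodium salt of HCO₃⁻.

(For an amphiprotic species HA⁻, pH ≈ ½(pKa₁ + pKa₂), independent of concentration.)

pKa₁ = -log(5.38e-07) = 6.27; pKa₂ = -log(4.50e-11) = 10.35. For an amphiprotic species, pH ≈ ½(pKa₁ + pKa₂) = ½(6.27 + 10.35) = 8.31.

pH = 8.31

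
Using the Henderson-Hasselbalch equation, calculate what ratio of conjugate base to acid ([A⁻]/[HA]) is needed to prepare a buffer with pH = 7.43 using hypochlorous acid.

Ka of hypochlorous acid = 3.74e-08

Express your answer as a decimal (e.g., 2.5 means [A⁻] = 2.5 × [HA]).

pKa = -log(3.74e-08) = 7.4271. pH = pKa + log([A⁻]/[HA]), so log([A⁻]/[HA]) = pH − pKa = 7.43 − 7.4271 = 0.0029. [A⁻]/[HA] = 10^(0.0029) = 1.01

[A⁻]/[HA] = 1.01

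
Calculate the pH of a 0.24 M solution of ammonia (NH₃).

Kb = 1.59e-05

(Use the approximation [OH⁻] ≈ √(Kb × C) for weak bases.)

[OH⁻] = √(Kb × C) = √(1.59e-05 × 0.24) = 1.9535e-03. pOH = 2.71, pH = 14 - pOH

pH = 11.29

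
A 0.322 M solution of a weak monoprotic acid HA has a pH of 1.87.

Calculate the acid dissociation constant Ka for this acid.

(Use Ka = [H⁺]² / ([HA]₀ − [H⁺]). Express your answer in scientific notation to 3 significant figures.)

[H⁺] = 10^(−pH) = 10^(−1.87) = 1.349e-02 M. For HA ⇌ H⁺ + A⁻, Ka = [H⁺][A⁻]/[HA] = [H⁺]² / ([HA]₀ − [H⁺]) = (1.349e-02)² / (0.322 − 1.349e-02) = 5.90e-04.

K_a = 5.90e-04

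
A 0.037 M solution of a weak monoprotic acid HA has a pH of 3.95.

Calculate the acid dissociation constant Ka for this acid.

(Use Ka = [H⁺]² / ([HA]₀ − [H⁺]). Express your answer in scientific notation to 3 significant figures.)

[H⁺] = 10^(−pH) = 10^(−3.95) = 1.122e-04 M. For HA ⇌ H⁺ + A⁻, Ka = [H⁺][A⁻]/[HA] = [H⁺]² / ([HA]₀ − [H⁺]) = (1.122e-04)² / (0.037 − 1.122e-04) = 3.41e-07.

K_a = 3.41e-07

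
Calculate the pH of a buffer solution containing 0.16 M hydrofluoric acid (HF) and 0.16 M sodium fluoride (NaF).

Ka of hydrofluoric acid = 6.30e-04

pKa = -log(6.30e-04) = 3.20. pH = pKa + log([A⁻]/[HA]) = 3.20 + log(0.16/0.16)

pH = 3.20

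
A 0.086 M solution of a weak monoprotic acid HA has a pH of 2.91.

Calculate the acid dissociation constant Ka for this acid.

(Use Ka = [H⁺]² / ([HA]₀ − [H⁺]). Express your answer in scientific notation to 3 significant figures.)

[H⁺] = 10^(−pH) = 10^(−2.91) = 1.230e-03 M. For HA ⇌ H⁺ + A⁻, Ka = [H⁺][A⁻]/[HA] = [H⁺]² / ([HA]₀ − [H⁺]) = (1.230e-03)² / (0.086 − 1.230e-03) = 1.79e-05.

K_a = 1.79e-05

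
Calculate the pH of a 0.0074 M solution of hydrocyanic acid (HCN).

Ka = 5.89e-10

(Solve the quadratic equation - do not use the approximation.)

x² + Ka×x - Ka×C = 0. Using quadratic formula: [H⁺] = 2.0874e-06

pH = 5.68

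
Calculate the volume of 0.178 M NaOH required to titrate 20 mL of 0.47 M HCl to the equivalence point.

At equivalence: moles acid = moles base. moles HCl = 0.47 × 20/1000 = 0.0094 mol. V_base = moles / 0.178 × 1000 = 52.8 mL.

V_{base} = 52.8 mL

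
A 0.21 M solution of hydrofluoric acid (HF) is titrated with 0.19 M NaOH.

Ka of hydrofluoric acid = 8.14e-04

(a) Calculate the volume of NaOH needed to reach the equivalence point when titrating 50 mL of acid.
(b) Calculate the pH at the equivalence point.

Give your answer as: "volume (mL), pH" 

moles acid = 0.21 × 50/1000 = 0.0105 mol; V_base = moles/0.19 × 1000 = 55.3 mL. At equivalence only the conjugate base is present: [A⁻] = 0.0105/0.105 = 9.9750e-02 M. Kb = Kw/Ka = 1.23e-11; [OH⁻] = √(Kb × [A⁻]) = 1.1070e-06; pOH = 5.96; pH = 14 - pOH = 8.04.

V = 55.3 mL, pH = 8.04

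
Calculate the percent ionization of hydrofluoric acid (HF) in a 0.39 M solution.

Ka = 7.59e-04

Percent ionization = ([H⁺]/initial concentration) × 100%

Using Ka equilibrium: x² + Ka×x - Ka×C = 0. Solving: [H⁺] = 1.6830e-02. Percent = (1.6830e-02/0.39) × 100

Percent ionization = 4.32%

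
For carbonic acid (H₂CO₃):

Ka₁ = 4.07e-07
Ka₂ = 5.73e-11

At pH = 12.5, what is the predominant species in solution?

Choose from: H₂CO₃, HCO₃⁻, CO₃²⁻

pKa₁ = 6.39, pKa₂ = 10.24. For a polyprotic acid the predominant species crosses at each pKa: below pKa_n the protonated form dominates, above it the deprotonated form does. At pH = 12.5, the predominant species is CO₃²⁻.

CO₃²⁻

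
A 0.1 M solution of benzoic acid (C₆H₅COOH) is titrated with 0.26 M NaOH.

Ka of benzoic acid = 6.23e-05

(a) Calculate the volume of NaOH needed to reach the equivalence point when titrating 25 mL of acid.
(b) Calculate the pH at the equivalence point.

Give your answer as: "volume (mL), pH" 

moles acid = 0.1 × 25/1000 = 0.0025 mol; V_base = moles/0.26 × 1000 = 9.6 mL. At equivalence only the conjugate base is present: [A⁻] = 0.0025/0.035 = 7.2222e-02 M. Kb = Kw/Ka = 1.61e-10; [OH⁻] = √(Kb × [A⁻]) = 3.4048e-06; pOH = 5.47; pH = 14 - pOH = 8.53.

V = 9.6 mL, pH = 8.53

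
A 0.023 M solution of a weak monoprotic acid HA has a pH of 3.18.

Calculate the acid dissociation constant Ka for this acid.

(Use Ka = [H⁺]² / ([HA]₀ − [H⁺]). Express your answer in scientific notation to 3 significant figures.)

[H⁺] = 10^(−pH) = 10^(−3.18) = 6.607e-04 M. For HA ⇌ H⁺ + A⁻, Ka = [H⁺][A⁻]/[HA] = [H⁺]² / ([HA]₀ − [H⁺]) = (6.607e-04)² / (0.023 − 6.607e-04) = 1.95e-05.

K_a = 1.95e-05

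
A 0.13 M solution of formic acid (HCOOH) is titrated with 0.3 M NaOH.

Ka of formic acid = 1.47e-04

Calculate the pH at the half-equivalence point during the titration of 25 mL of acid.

At half-equivalence [HA] = [A⁻], so Henderson-Hasselbalch gives pH = pKa = -log(1.47e-04) = 3.83.

pH = pKa = 3.83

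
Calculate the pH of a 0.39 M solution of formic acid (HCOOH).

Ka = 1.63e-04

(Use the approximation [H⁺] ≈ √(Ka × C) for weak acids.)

[H⁺] = √(Ka × C) = √(1.63e-04 × 0.39) = 7.9731e-03. pH = -log(7.9731e-03)

pH = 2.10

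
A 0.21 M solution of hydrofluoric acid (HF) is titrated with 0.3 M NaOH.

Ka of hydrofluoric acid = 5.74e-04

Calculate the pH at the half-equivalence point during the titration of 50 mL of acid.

At half-equivalence [HA] = [A⁻], so Henderson-Hasselbalch gives pH = pKa = -log(5.74e-04) = 3.24.

pH = pKa = 3.24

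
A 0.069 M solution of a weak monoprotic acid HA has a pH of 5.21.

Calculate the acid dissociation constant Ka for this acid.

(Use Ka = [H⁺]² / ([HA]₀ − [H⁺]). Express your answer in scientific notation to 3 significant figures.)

[H⁺] = 10^(−pH) = 10^(−5.21) = 6.166e-06 M. For HA ⇌ H⁺ + A⁻, Ka = [H⁺][A⁻]/[HA] = [H⁺]² / ([HA]₀ − [H⁺]) = (6.166e-06)² / (0.069 − 6.166e-06) = 5.51e-10.

K_a = 5.51e-10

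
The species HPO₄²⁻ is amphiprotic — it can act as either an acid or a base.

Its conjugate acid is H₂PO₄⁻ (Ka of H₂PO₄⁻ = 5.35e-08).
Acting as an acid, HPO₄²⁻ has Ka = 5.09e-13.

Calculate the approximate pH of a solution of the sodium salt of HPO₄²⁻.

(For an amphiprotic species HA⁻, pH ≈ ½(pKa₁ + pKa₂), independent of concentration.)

pKa₁ = -log(5.35e-08) = 7.27; pKa₂ = -log(5.09e-13) = 12.29. For an amphiprotic species, pH ≈ ½(pKa₁ + pKa₂) = ½(7.27 + 12.29) = 9.78.

pH = 9.78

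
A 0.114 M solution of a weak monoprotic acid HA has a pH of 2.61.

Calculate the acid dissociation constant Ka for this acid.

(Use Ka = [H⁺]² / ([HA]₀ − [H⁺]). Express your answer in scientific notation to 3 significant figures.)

[H⁺] = 10^(−pH) = 10^(−2.61) = 2.455e-03 M. For HA ⇌ H⁺ + A⁻, Ka = [H⁺][A⁻]/[HA] = [H⁺]² / ([HA]₀ − [H⁺]) = (2.455e-03)² / (0.114 − 2.455e-03) = 5.40e-05.

K_a = 5.40e-05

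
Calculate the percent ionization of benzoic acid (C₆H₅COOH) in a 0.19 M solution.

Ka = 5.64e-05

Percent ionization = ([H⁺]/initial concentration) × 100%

Using Ka equilibrium: x² + Ka×x - Ka×C = 0. Solving: [H⁺] = 3.2455e-03. Percent = (3.2455e-03/0.19) × 100

Percent ionization = 1.71%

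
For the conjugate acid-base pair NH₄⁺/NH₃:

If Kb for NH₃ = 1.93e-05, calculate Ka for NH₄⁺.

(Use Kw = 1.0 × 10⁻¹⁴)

For a conjugate pair Ka × Kb = Kw, so Ka = Kw/Kb = 1.0 × 10⁻¹⁴ / 1.93e-05 = 5.18e-10.

K_a = 5.18e-10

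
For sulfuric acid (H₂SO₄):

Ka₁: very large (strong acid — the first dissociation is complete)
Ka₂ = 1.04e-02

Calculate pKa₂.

pKa₂ = -log(Ka₂) = -log(1.04e-02) = 1.98.

pK_{a2} = 1.98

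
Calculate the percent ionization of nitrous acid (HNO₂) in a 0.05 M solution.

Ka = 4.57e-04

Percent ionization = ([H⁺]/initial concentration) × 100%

Using Ka equilibrium: x² + Ka×x - Ka×C = 0. Solving: [H⁺] = 4.5571e-03. Percent = (4.5571e-03/0.05) × 100

Percent ionization = 9.11%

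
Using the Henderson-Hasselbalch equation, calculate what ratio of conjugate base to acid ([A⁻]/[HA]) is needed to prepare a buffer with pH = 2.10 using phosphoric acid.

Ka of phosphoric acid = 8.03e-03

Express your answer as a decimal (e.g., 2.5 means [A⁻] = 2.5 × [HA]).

pKa = -log(8.03e-03) = 2.0953. pH = pKa + log([A⁻]/[HA]), so log([A⁻]/[HA]) = pH − pKa = 2.10 − 2.0953 = 0.0047. [A⁻]/[HA] = 10^(0.0047) = 1.01

[A⁻]/[HA] = 1.01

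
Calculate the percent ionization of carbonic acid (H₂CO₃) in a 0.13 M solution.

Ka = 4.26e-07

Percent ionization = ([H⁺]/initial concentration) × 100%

Using Ka equilibrium: x² + Ka×x - Ka×C = 0. Solving: [H⁺] = 2.3512e-04. Percent = (2.3512e-04/0.13) × 100

Percent ionization = 0.181%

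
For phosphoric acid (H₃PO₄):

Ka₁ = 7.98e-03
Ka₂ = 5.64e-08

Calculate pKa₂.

pKa₂ = -log(Ka₂) = -log(5.64e-08) = 7.25.

pK_{a2} = 7.25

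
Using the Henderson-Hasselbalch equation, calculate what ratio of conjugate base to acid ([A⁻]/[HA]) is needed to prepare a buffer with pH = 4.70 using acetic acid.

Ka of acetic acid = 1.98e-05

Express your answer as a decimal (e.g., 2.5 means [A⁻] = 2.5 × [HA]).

pKa = -log(1.98e-05) = 4.7033. pH = pKa + log([A⁻]/[HA]), so log([A⁻]/[HA]) = pH − pKa = 4.70 − 4.7033 = -0.0033. [A⁻]/[HA] = 10^(-0.0033) = 0.992

[A⁻]/[HA] = 0.992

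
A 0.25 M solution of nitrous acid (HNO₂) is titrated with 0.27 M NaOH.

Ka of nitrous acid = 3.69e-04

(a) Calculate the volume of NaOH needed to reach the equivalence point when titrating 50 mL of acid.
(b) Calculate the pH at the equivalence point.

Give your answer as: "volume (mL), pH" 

moles acid = 0.25 × 50/1000 = 0.0125 mol; V_base = moles/0.27 × 1000 = 46.3 mL. At equivalence only the conjugate base is present: [A⁻] = 0.0125/0.096 = 1.2981e-01 M. Kb = Kw/Ka = 2.71e-11; [OH⁻] = √(Kb × [A⁻]) = 1.8756e-06; pOH = 5.73; pH = 14 - pOH = 8.27.

V = 46.3 mL, pH = 8.27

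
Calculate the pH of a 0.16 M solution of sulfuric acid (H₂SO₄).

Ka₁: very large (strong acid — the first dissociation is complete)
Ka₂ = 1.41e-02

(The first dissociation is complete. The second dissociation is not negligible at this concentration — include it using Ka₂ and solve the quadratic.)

First dissociation is complete: [H⁺]₀ = [HSO₄⁻]₀ = C = 0.16 M. Second dissociation HSO₄⁻ ⇌ H⁺ + SO₄²⁻: let x = [SO₄²⁻]. Ka₂ = (C + x)·x / (C − x) = 1.41e-02 → x² + (C + Ka₂)·x − Ka₂·C = 0 → x² + 0.17410·x − 2.256e-03 = 0. x = (−0.17410 + √(0.17410² + 4 × 2.256e-03)) / 2 = 1.2115e-02 M. [H⁺] = C + x = 0.16 + 1.2115e-02 = 1.7212e-01 M. pH = -log(1.7212e-01) = 0.76.

pH = 0.76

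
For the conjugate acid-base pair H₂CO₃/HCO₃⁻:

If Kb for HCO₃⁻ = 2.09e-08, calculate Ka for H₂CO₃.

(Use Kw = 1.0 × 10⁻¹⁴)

For a conjugate pair Ka × Kb = Kw, so Ka = Kw/Kb = 1.0 × 10⁻¹⁴ / 2.09e-08 = 4.78e-07.

K_a = 4.78e-07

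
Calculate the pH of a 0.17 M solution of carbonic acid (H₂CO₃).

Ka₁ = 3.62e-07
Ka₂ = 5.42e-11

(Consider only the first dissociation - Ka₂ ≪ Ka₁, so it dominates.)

First dissociation dominates. From Ka₁ = [H⁺][HA⁻]/[H₂A], x² + Ka₁·x − Ka₁·C = 0 with C = 0.17 M and Ka₁ = 3.62e-07. Solving: [H⁺] = (−Ka₁ + √(Ka₁² + 4·Ka₁·C)) / 2 = 2.4789e-04 M. pH = -log(2.4789e-04) = 3.61.

pH = 3.61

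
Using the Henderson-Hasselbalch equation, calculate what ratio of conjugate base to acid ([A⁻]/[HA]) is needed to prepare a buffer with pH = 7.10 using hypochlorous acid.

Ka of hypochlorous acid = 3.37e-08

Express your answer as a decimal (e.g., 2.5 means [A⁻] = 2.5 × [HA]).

pKa = -log(3.37e-08) = 7.4724. pH = pKa + log([A⁻]/[HA]), so log([A⁻]/[HA]) = pH − pKa = 7.10 − 7.4724 = -0.3724. [A⁻]/[HA] = 10^(-0.3724) = 0.424

[A⁻]/[HA] = 0.424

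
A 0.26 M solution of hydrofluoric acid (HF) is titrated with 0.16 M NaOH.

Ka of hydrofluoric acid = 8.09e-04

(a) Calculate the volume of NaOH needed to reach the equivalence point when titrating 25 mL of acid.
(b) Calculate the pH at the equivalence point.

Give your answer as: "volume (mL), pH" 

moles acid = 0.26 × 25/1000 = 0.0065 mol; V_base = moles/0.16 × 1000 = 40.6 mL. At equivalence only the conjugate base is present: [A⁻] = 0.0065/0.066 = 9.9048e-02 M. Kb = Kw/Ka = 1.24e-11; [OH⁻] = √(Kb × [A⁻]) = 1.1065e-06; pOH = 5.96; pH = 14 - pOH = 8.04.

V = 40.6 mL, pH = 8.04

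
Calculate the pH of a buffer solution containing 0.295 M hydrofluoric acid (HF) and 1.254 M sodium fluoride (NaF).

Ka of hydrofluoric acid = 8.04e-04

pKa = -log(8.04e-04) = 3.09. pH = pKa + log([A⁻]/[HA]) = 3.09 + log(1.254/0.295)

pH = 3.72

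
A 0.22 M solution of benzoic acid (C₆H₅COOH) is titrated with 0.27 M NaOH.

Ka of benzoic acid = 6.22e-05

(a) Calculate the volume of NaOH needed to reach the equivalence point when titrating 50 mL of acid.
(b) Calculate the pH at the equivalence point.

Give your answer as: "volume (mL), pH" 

moles acid = 0.22 × 50/1000 = 0.011 mol; V_base = moles/0.27 × 1000 = 40.7 mL. At equivalence only the conjugate base is present: [A⁻] = 0.011/0.091 = 1.2122e-01 M. Kb = Kw/Ka = 1.61e-10; [OH⁻] = √(Kb × [A⁻]) = 4.4147e-06; pOH = 5.36; pH = 14 - pOH = 8.64.

V = 40.7 mL, pH = 8.64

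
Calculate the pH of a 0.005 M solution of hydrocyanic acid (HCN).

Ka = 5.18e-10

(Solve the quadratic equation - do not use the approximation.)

x² + Ka×x - Ka×C = 0. Using quadratic formula: [H⁺] = 1.6091e-06

pH = 5.79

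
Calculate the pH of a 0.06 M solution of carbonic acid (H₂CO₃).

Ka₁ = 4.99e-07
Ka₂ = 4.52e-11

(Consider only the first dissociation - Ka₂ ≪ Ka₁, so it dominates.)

First dissociation dominates. From Ka₁ = [H⁺][HA⁻]/[H₂A], x² + Ka₁·x − Ka₁·C = 0 with C = 0.06 M and Ka₁ = 4.99e-07. Solving: [H⁺] = (−Ka₁ + √(Ka₁² + 4·Ka₁·C)) / 2 = 1.7278e-04 M. pH = -log(1.7278e-04) = 3.76.

pH = 3.76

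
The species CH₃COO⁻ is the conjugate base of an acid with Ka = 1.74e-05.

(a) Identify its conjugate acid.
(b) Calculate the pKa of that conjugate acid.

(a) The conjugate acid is formed by adding one H⁺ to CH₃COO⁻, giving CH₃COOH. (b) pKa = -log(Ka) = -log(1.74e-05) = 4.76.

Conjugate acid: CH₃COOH; pK_a = 4.76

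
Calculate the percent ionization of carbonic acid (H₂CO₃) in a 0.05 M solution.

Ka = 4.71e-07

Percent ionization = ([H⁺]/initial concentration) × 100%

Using Ka equilibrium: x² + Ka×x - Ka×C = 0. Solving: [H⁺] = 1.5322e-04. Percent = (1.5322e-04/0.05) × 100

Percent ionization = 0.306%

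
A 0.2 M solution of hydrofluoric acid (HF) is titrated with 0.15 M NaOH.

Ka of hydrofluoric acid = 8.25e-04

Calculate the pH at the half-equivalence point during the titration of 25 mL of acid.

At half-equivalence [HA] = [A⁻], so Henderson-Hasselbalch gives pH = pKa = -log(8.25e-04) = 3.08.

pH = pKa = 3.08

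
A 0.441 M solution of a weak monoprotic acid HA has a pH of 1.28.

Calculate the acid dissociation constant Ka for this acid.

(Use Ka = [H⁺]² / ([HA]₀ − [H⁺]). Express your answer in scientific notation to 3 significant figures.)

[H⁺] = 10^(−pH) = 10^(−1.28) = 5.248e-02 M. For HA ⇌ H⁺ + A⁻, Ka = [H⁺][A⁻]/[HA] = [H⁺]² / ([HA]₀ − [H⁺]) = (5.248e-02)² / (0.441 − 5.248e-02) = 7.09e-03.

K_a = 7.09e-03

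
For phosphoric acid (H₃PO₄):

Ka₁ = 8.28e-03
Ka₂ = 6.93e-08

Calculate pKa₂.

pKa₂ = -log(Ka₂) = -log(6.93e-08) = 7.16.

pK_{a2} = 7.16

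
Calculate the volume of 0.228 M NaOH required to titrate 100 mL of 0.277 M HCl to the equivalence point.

At equivalence: moles acid = moles base. moles HCl = 0.277 × 100/1000 = 0.0277 mol. V_base = moles / 0.228 × 1000 = 121.5 mL.

V_{base} = 121.5 mL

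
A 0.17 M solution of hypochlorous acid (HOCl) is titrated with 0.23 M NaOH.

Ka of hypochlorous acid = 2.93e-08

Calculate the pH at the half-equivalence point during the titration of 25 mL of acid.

At half-equivalence [HA] = [A⁻], so Henderson-Hasselbalch gives pH = pKa = -log(2.93e-08) = 7.53.

pH = pKa = 7.53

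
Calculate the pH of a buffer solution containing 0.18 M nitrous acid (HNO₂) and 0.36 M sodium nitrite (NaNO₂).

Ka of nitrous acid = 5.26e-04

pKa = -log(5.26e-04) = 3.28. pH = pKa + log([A⁻]/[HA]) = 3.28 + log(0.36/0.18)

pH = 3.58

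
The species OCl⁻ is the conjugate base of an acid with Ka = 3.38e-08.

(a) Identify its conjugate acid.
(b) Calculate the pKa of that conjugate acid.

(a) The conjugate acid is formed by adding one H⁺ to OCl⁻, giving HOCl. (b) pKa = -log(Ka) = -log(3.38e-08) = 7.47.

Conjugate acid: HOCl; pK_a = 7.47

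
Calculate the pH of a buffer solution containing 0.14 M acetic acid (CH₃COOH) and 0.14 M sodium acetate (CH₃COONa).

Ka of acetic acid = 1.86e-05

pKa = -log(1.86e-05) = 4.73. pH = pKa + log([A⁻]/[HA]) = 4.73 + log(0.14/0.14)

pH = 4.73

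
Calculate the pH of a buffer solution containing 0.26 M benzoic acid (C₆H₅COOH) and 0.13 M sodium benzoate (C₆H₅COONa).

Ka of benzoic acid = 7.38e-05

pKa = -log(7.38e-05) = 4.13. pH = pKa + log([A⁻]/[HA]) = 4.13 + log(0.13/0.26)

pH = 3.83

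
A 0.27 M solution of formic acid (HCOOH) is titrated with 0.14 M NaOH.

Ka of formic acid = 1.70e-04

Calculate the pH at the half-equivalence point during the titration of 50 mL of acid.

At half-equivalence [HA] = [A⁻], so Henderson-Hasselbalch gives pH = pKa = -log(1.70e-04) = 3.77.

pH = pKa = 3.77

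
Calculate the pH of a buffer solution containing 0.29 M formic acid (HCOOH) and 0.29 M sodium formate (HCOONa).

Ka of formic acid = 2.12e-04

pKa = -log(2.12e-04) = 3.67. pH = pKa + log([A⁻]/[HA]) = 3.67 + log(0.29/0.29)

pH = 3.67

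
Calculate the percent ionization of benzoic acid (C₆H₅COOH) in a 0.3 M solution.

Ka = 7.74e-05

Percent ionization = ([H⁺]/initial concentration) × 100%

Using Ka equilibrium: x² + Ka×x - Ka×C = 0. Solving: [H⁺] = 4.7802e-03. Percent = (4.7802e-03/0.3) × 100

Percent ionization = 1.59%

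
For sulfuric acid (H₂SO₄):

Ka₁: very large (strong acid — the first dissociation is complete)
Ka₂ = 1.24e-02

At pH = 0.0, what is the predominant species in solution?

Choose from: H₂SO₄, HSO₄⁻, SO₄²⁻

The first dissociation is complete, so H₂SO₄ itself is never the predominant species in water; pKa₂ = -log(1.24e-02) = 1.91. For a polyprotic acid the predominant species crosses at each pKa: below pKa_n the protonated form dominates, above it the deprotonated form does. At pH = 0.0, the predominant species is HSO₄⁻.

HSO₄⁻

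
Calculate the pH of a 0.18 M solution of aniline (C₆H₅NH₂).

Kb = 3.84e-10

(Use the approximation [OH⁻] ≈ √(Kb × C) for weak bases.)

[OH⁻] = √(Kb × C) = √(3.84e-10 × 0.18) = 8.3138e-06. pOH = 5.08, pH = 14 - pOH

pH = 8.92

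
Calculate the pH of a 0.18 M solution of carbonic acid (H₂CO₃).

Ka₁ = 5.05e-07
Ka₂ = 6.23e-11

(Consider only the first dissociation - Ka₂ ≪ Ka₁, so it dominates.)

First dissociation dominates. From Ka₁ = [H⁺][HA⁻]/[H₂A], x² + Ka₁·x − Ka₁·C = 0 with C = 0.18 M and Ka₁ = 5.05e-07. Solving: [H⁺] = (−Ka₁ + √(Ka₁² + 4·Ka₁·C)) / 2 = 3.0124e-04 M. pH = -log(3.0124e-04) = 3.52.

pH = 3.52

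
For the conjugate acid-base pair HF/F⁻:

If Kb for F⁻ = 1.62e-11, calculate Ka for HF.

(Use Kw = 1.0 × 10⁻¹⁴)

For a conjugate pair Ka × Kb = Kw, so Ka = Kw/Kb = 1.0 × 10⁻¹⁴ / 1.62e-11 = 6.17e-04.

K_a = 6.17e-04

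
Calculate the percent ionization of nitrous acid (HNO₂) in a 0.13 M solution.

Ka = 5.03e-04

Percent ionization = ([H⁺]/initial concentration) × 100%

Using Ka equilibrium: x² + Ka×x - Ka×C = 0. Solving: [H⁺] = 7.8388e-03. Percent = (7.8388e-03/0.13) × 100

Percent ionization = 6.03%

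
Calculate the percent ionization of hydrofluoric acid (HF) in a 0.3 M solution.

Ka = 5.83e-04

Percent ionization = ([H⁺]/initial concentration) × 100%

Using Ka equilibrium: x² + Ka×x - Ka×C = 0. Solving: [H⁺] = 1.2937e-02. Percent = (1.2937e-02/0.3) × 100

Percent ionization = 4.31%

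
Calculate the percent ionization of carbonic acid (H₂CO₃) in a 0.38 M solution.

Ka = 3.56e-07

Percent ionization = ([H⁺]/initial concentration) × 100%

Using Ka equilibrium: x² + Ka×x - Ka×C = 0. Solving: [H⁺] = 3.6763e-04. Percent = (3.6763e-04/0.38) × 100

Percent ionization = 0.0967%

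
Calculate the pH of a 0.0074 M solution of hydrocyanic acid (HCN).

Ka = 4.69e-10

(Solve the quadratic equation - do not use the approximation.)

x² + Ka×x - Ka×C = 0. Using quadratic formula: [H⁺] = 1.8627e-06

pH = 5.73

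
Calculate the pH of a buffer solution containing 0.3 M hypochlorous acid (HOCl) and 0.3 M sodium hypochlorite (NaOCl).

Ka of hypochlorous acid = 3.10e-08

pKa = -log(3.10e-08) = 7.51. pH = pKa + log([A⁻]/[HA]) = 7.51 + log(0.3/0.3)

pH = 7.51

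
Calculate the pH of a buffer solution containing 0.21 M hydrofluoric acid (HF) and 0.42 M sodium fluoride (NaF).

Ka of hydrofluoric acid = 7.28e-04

pKa = -log(7.28e-04) = 3.14. pH = pKa + log([A⁻]/[HA]) = 3.14 + log(0.42/0.21)

pH = 3.44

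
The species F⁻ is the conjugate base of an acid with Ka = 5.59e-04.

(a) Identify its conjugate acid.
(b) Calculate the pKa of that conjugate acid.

(a) The conjugate acid is formed by adding one H⁺ to F⁻, giving HF. (b) pKa = -log(Ka) = -log(5.59e-04) = 3.25.

Conjugate acid: HF; pK_a = 3.25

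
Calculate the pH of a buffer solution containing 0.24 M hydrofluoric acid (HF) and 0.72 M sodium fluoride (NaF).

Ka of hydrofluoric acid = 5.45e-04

pKa = -log(5.45e-04) = 3.26. pH = pKa + log([A⁻]/[HA]) = 3.26 + log(0.72/0.24)

pH = 3.74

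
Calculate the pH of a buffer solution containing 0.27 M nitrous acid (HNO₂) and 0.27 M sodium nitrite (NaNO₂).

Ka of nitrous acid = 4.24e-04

pKa = -log(4.24e-04) = 3.37. pH = pKa + log([A⁻]/[HA]) = 3.37 + log(0.27/0.27)

pH = 3.37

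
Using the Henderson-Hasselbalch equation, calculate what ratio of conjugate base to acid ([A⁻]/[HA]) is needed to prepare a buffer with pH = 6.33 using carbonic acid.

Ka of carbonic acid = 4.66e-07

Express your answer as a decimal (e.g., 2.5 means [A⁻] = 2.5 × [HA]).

pKa = -log(4.66e-07) = 6.3316. pH = pKa + log([A⁻]/[HA]), so log([A⁻]/[HA]) = pH − pKa = 6.33 − 6.3316 = -0.0016. [A⁻]/[HA] = 10^(-0.0016) = 0.996

[A⁻]/[HA] = 0.996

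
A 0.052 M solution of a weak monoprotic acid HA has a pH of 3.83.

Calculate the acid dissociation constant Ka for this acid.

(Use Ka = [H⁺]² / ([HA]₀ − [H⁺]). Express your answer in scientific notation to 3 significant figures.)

[H⁺] = 10^(−pH) = 10^(−3.83) = 1.479e-04 M. For HA ⇌ H⁺ + A⁻, Ka = [H⁺][A⁻]/[HA] = [H⁺]² / ([HA]₀ − [H⁺]) = (1.479e-04)² / (0.052 − 1.479e-04) = 4.22e-07.

K_a = 4.22e-07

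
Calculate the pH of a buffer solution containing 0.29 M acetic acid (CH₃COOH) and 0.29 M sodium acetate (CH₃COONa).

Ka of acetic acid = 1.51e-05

pKa = -log(1.51e-05) = 4.82. pH = pKa + log([A⁻]/[HA]) = 4.82 + log(0.29/0.29)

pH = 4.82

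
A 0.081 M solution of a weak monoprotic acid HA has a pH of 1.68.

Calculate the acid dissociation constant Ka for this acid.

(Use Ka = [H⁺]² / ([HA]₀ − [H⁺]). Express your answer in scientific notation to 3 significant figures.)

[H⁺] = 10^(−pH) = 10^(−1.68) = 2.089e-02 M. For HA ⇌ H⁺ + A⁻, Ka = [H⁺][A⁻]/[HA] = [H⁺]² / ([HA]₀ − [H⁺]) = (2.089e-02)² / (0.081 − 2.089e-02) = 7.26e-03.

K_a = 7.26e-03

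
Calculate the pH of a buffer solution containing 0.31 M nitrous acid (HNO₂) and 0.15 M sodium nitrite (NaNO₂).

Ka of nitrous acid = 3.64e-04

pKa = -log(3.64e-04) = 3.44. pH = pKa + log([A⁻]/[HA]) = 3.44 + log(0.15/0.31)

pH = 3.12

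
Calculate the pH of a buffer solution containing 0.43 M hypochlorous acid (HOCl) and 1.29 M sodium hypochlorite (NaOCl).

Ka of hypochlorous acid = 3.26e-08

pKa = -log(3.26e-08) = 7.49. pH = pKa + log([A⁻]/[HA]) = 7.49 + log(1.29/0.43)

pH = 7.96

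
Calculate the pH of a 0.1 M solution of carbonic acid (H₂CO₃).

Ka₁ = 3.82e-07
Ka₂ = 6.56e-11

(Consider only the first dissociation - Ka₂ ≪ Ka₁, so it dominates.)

First dissociation dominates. From Ka₁ = [H⁺][HA⁻]/[H₂A], x² + Ka₁·x − Ka₁·C = 0 with C = 0.1 M and Ka₁ = 3.82e-07. Solving: [H⁺] = (−Ka₁ + √(Ka₁² + 4·Ka₁·C)) / 2 = 1.9526e-04 M. pH = -log(1.9526e-04) = 3.71.

pH = 3.71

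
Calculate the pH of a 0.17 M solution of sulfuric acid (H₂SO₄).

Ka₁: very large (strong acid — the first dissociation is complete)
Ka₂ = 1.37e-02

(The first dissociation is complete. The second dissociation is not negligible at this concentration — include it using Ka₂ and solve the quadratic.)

First dissociation is complete: [H⁺]₀ = [HSO₄⁻]₀ = C = 0.17 M. Second dissociation HSO₄⁻ ⇌ H⁺ + SO₄²⁻: let x = [SO₄²⁻]. Ka₂ = (C + x)·x / (C − x) = 1.37e-02 → x² + (C + Ka₂)·x − Ka₂·C = 0 → x² + 0.18370·x − 2.329e-03 = 0. x = (−0.18370 + √(0.18370² + 4 × 2.329e-03)) / 2 = 1.1907e-02 M. [H⁺] = C + x = 0.17 + 1.1907e-02 = 1.8191e-01 M. pH = -log(1.8191e-01) = 0.74.

pH = 0.74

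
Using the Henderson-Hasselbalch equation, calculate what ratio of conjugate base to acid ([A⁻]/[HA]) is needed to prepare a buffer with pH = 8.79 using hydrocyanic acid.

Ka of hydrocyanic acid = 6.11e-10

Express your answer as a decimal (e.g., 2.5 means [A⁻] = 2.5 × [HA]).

pKa = -log(6.11e-10) = 9.2140. pH = pKa + log([A⁻]/[HA]), so log([A⁻]/[HA]) = pH − pKa = 8.79 − 9.2140 = -0.4240. [A⁻]/[HA] = 10^(-0.4240) = 0.377

[A⁻]/[HA] = 0.377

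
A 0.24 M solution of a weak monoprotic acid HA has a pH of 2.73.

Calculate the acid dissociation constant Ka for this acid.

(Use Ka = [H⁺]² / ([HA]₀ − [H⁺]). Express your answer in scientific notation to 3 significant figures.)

[H⁺] = 10^(−pH) = 10^(−2.73) = 1.862e-03 M. For HA ⇌ H⁺ + A⁻, Ka = [H⁺][A⁻]/[HA] = [H⁺]² / ([HA]₀ − [H⁺]) = (1.862e-03)² / (0.24 − 1.862e-03) = 1.46e-05.

K_a = 1.46e-05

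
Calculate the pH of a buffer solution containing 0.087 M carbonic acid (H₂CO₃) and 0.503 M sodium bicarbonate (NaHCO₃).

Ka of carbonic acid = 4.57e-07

pKa = -log(4.57e-07) = 6.34. pH = pKa + log([A⁻]/[HA]) = 6.34 + log(0.503/0.087)

pH = 7.10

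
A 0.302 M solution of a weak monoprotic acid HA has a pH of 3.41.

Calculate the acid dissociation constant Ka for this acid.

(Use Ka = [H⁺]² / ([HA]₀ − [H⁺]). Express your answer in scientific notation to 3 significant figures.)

[H⁺] = 10^(−pH) = 10^(−3.41) = 3.890e-04 M. For HA ⇌ H⁺ + A⁻, Ka = [H⁺][A⁻]/[HA] = [H⁺]² / ([HA]₀ − [H⁺]) = (3.890e-04)² / (0.302 − 3.890e-04) = 5.02e-07.

K_a = 5.02e-07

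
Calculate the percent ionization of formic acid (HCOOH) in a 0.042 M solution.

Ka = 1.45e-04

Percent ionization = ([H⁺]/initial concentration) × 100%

Using Ka equilibrium: x² + Ka×x - Ka×C = 0. Solving: [H⁺] = 2.3964e-03. Percent = (2.3964e-03/0.042) × 100

Percent ionization = 5.71%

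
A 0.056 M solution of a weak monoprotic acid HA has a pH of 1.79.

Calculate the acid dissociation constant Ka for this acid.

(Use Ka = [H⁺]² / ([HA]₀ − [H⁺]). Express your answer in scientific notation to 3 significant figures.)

[H⁺] = 10^(−pH) = 10^(−1.79) = 1.622e-02 M. For HA ⇌ H⁺ + A⁻, Ka = [H⁺][A⁻]/[HA] = [H⁺]² / ([HA]₀ − [H⁺]) = (1.622e-02)² / (0.056 − 1.622e-02) = 6.61e-03.

K_a = 6.61e-03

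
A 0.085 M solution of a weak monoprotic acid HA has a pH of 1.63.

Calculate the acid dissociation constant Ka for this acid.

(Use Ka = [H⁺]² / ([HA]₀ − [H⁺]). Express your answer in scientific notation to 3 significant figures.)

[H⁺] = 10^(−pH) = 10^(−1.63) = 2.344e-02 M. For HA ⇌ H⁺ + A⁻, Ka = [H⁺][A⁻]/[HA] = [H⁺]² / ([HA]₀ − [H⁺]) = (2.344e-02)² / (0.085 − 2.344e-02) = 8.93e-03.

K_a = 8.93e-03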